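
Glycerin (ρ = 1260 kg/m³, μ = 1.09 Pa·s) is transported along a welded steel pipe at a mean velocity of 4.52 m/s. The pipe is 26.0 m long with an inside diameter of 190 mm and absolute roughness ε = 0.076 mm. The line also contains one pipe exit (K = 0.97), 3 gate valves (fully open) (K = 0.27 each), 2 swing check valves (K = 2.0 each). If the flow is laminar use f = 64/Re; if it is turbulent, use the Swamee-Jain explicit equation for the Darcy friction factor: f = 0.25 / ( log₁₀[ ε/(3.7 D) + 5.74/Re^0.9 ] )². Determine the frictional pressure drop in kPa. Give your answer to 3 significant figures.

ΔP ≈ 188 kPa

Reynolds number Re = ρVD/μ = 1260 · 4.52 · 0.19 / 1.09 = 992.7.
Re < 2300 → laminar flow, so f = 64/Re = 64/992.7 = 0.06447 (the turbulent correlation is not needed).
Total minor-loss coefficient ΣK = 1·0.97 + 3·0.27 + 2·2 = 5.78.
ΔP = [f·L/D + ΣK]·(ρV²/2) = [0.06447·26/0.19 + 5.78]·(1260·4.52²/2) = [8.822 + 5.78]·1.287e+04 = 1.879e+05 Pa.
ΔP = 1.879e+05 Pa = 188 kPa.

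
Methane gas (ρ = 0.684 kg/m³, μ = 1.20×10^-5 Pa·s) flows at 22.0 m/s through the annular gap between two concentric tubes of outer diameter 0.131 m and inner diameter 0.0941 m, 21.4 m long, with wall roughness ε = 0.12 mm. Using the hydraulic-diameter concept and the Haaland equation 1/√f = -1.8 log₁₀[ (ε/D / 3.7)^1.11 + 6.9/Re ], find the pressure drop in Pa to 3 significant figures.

Hydraulic diameter D_h = 4A/P = D_o - D_i = 0.131 - 0.0941 = 0.0369 m.
Re = ρVD_h/μ = 0.684·22·0.0369/1.2e-05 = 4.627e+04.
ε/D_h = 0.00012/0.0369 = 0.00325; Haaland gives 1/√f = -1.8 log₁₀[0.000405+0.000149] = 5.861, so f = 0.02911.
ΔP = f(L/D_h)(ρV²/2) = 0.02911·21.4/0.0369·165.5 = 2794 Pa.

ΔP ≈ 2790 Pa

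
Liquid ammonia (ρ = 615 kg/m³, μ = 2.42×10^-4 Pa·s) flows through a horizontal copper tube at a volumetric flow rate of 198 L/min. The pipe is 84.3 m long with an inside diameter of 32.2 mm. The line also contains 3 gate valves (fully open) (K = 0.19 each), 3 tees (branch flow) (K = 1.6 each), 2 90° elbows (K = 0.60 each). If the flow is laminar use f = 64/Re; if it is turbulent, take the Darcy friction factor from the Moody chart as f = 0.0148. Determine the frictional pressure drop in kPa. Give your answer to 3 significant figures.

Q = 198 L/min = 198/60000 = 0.0033 m³/s.
Cross-sectional area A = πD²/4 = π(0.0322)²/4 = 0.0008143 m²; mean velocity V = Q/A = 0.0033/0.0008143 = 4.052 m/s.
Reynolds number Re = ρVD/μ = 615 · 4.052 · 0.0322 / 0.000242 = 3.316e+05.
Re > 4000 → turbulent; use the Moody-chart value f = 0.0148.
Total minor-loss coefficient ΣK = 3·0.19 + 3·1.6 + 2·0.6 = 6.57.
ΔP = [f·L/D + ΣK]·(ρV²/2) = [0.0148·84.3/0.0322 + 6.57]·(615·4.052²/2) = [38.75 + 6.57]·5050 = 2.288e+05 Pa.
ΔP = 2.288e+05 Pa = 229 kPa.

ΔP ≈ 229 kPa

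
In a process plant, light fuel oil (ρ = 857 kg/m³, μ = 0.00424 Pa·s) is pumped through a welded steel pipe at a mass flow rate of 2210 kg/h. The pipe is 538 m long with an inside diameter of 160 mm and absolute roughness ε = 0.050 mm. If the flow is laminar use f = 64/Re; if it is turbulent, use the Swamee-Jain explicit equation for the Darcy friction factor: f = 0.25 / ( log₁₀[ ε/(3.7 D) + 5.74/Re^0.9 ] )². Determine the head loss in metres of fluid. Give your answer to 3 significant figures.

h_f ≈ 0.0121 m

ṁ = 2210 kg/h = 2210/3600 = 0.6139 kg/s.
A = πD²/4 = π(0.16)²/4 = 0.02011 m²; mean velocity V = ṁ/(ρA) = 0.6139/(857 · 0.02011) = 0.03563 m/s.
Reynolds number Re = ρVD/μ = 857 · 0.03563 · 0.16 / 0.00424 = 1152.
Re < 2300 → laminar flow, so f = 64/Re = 64/1152 = 0.05555 (the turbulent correlation is not needed).
Darcy-Weisbach: ΔP = f(L/D)(ρV²/2) = 0.05555·(538/0.16)·(857·0.03563²/2) = 0.05555·3362·0.5439 = 101.6 Pa.
Head loss h_f = ΔP/(ρg) = 101.6/(857·9.81) = 0.0121 m.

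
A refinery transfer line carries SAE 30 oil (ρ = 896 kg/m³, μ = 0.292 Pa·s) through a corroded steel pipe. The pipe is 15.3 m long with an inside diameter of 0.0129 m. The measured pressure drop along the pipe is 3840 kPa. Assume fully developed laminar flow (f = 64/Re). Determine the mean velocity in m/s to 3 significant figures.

For laminar flow, f = 64/Re with Re = ρVD/μ, so Darcy-Weisbach reduces to ΔP = 32μLV/D². Solving for V: V = ΔP·D²/(32μL) = 3.84e+06·(0.0129)²/(32·0.292·15.3) = 4.47 m/s.
Check: Re = ρVD/μ = 896·4.47·0.0129/0.292 = 176.9 < 2300, so the laminar assumption holds.

V ≈ 4.47 m/s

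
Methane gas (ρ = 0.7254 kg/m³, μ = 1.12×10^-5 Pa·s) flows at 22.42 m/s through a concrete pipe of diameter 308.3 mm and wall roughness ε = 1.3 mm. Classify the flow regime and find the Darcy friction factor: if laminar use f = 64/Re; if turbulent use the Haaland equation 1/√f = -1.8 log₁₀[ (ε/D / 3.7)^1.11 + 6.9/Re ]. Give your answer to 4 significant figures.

Re = ρVD/μ = 0.7254·22.42·0.3083/1.12e-05 = 4.477e+05.
Re > 4000 → turbulent. ε/D = 0.0013/0.3083 = 0.00422; Haaland: 1/√f = -1.8 log₁₀[0.000541 + 1.54e-05] = 5.859, so f = 0.02913.

f ≈ 0.02913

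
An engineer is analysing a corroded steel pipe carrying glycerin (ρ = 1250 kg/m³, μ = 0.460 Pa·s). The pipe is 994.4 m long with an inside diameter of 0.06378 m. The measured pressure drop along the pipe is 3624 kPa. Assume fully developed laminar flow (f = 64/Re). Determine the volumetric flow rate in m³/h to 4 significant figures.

For laminar flow, f = 64/Re with Re = ρVD/μ, so Darcy-Weisbach reduces to ΔP = 32μLV/D². Solving for V: V = ΔP·D²/(32μL) = 3.624e+06·(0.06378)²/(32·0.46·994.4) = 1.007 m/s.
Check: Re = ρVD/μ = 1250·1.007·0.06378/0.46 = 174.6 < 2300, so the laminar assumption holds.
Q = V·A = 1.007·(π/4·0.06378²) = 0.003218 m³/s = 11.58 m³/h.

Q ≈ 11.58 m³/h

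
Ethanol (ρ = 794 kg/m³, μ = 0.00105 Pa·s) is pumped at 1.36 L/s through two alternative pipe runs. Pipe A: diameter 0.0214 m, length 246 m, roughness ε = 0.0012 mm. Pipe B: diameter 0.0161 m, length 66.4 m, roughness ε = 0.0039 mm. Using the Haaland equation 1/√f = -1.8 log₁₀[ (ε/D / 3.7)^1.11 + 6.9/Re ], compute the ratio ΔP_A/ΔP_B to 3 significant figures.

ΔP_A/ΔP_B ≈ 0.910

Pipe A: V = Q/A = 0.00136/0.0003597 = 3.781 m/s; Re = 6.119e+04; ε/D = 5.61e-05; Haaland → f = 0.01997; ΔP_A = f(L/D)(ρV²/2) = 1.303e+06 Pa.
Pipe B: V = Q/A = 0.00136/0.0002036 = 6.68 m/s; Re = 8.133e+04; ε/D = 0.000242; Haaland → f = 0.0196; ΔP_B = f(L/D)(ρV²/2) = 1.432e+06 Pa.
ΔP_A/ΔP_B = 1.303e+06/1.432e+06 = 0.910.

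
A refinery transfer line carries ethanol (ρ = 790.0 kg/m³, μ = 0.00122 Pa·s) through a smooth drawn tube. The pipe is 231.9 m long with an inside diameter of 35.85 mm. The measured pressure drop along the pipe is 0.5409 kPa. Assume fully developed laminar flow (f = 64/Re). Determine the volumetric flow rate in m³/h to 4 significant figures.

Q ≈ 0.2790 m³/h

For laminar flow, f = 64/Re with Re = ρVD/μ, so Darcy-Weisbach reduces to ΔP = 32μLV/D². Solving for V: V = ΔP·D²/(32μL) = 540.9·(0.03585)²/(32·0.00122·231.9) = 0.07679 m/s.
Check: Re = ρVD/μ = 790·0.07679·0.03585/0.00122 = 1783 < 2300, so the laminar assumption holds.
Q = V·A = 0.07679·(π/4·0.03585²) = 7.751e-05 m³/s = 0.2790 m³/h.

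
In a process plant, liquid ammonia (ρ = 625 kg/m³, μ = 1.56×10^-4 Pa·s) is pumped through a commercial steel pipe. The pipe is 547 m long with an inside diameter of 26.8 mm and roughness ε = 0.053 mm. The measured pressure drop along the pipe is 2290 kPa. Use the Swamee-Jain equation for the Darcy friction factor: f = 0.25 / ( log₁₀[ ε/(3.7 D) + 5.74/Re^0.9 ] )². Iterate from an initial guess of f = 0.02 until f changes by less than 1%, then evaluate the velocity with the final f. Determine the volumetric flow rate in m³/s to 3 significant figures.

Rearranging Darcy-Weisbach: V = √(2·ΔP·D/(f·L·ρ)). With ε/D = 5.3e-05/0.0268 = 0.00198, iterate starting from f = 0.02:
  f = 0.02 → V = √(2·2.29e+06·0.0268/(0.02·547·625)) = 4.237 m/s; Re = ρVD/μ = 4.549e+05; f → 0.02388
  f = 0.02388 → V = 3.878 m/s; Re = 4.164e+05; f → 0.02392
Converged (Δf/f < 1%). With the final f = 0.02392: V = √(2·2.29e+06·0.0268/(0.02392·547·625)) = 3.874 m/s.
Q = V·A = 3.874·(π/4·0.0268²) = 0.002186 m³/s = 0.00219 m³/s.

Q ≈ 0.00219 m³/s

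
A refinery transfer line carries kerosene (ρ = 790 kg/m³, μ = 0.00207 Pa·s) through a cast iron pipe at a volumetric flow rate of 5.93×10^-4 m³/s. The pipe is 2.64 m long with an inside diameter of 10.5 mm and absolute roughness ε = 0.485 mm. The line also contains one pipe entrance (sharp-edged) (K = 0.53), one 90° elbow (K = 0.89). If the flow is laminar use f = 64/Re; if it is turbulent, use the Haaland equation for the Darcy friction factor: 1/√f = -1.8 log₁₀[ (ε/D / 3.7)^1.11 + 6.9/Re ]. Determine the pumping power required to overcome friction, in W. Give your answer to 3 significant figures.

P ≈ 209 W

Cross-sectional area A = πD²/4 = π(0.0105)²/4 = 8.659e-05 m²; mean velocity V = Q/A = 0.000593/8.659e-05 = 6.848 m/s.
Reynolds number Re = ρVD/μ = 790 · 6.848 · 0.0105 / 0.00207 = 2.744e+04.
Re > 4000 → turbulent. Relative roughness ε/D = 0.000485/0.0105 = 0.0462. Haaland: 1/√f = -1.8 log₁₀[(0.0462/3.7)^1.11 + 6.9/2.744e+04] = -1.8 log₁₀[0.00771 + 0.000251] = 3.778, so f = 0.07005.
Total minor-loss coefficient ΣK = 1·0.53 + 1·0.89 = 1.42.
ΔP = [f·L/D + ΣK]·(ρV²/2) = [0.07005·2.64/0.0105 + 1.42]·(790·6.848²/2) = [17.61 + 1.42]·1.853e+04 = 3.526e+05 Pa.
Pumping power P = QΔP = 0.000593·3.526e+05 = 209.1 W = 209 W.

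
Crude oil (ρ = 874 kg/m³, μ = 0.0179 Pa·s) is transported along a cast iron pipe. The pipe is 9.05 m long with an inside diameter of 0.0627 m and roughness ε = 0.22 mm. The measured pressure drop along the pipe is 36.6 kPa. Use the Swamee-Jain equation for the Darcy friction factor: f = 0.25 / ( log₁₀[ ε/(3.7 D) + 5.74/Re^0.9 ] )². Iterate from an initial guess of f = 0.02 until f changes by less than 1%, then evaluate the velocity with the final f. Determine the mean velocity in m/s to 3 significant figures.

V ≈ 4.07 m/s

Rearranging Darcy-Weisbach: V = √(2·ΔP·D/(f·L·ρ)). With ε/D = 0.00022/0.0627 = 0.00351, iterate starting from f = 0.02:
  f = 0.02 → V = √(2·3.66e+04·0.0627/(0.02·9.05·874)) = 5.386 m/s; Re = ρVD/μ = 1.649e+04; f → 0.03358
  f = 0.03358 → V = 4.157 m/s; Re = 1.273e+04; f → 0.03491
  f = 0.03491 → V = 4.077 m/s; Re = 1.248e+04; f → 0.03502
Converged (Δf/f < 1%). With the final f = 0.03502: V = √(2·3.66e+04·0.0627/(0.03502·9.05·874)) = 4.07 m/s.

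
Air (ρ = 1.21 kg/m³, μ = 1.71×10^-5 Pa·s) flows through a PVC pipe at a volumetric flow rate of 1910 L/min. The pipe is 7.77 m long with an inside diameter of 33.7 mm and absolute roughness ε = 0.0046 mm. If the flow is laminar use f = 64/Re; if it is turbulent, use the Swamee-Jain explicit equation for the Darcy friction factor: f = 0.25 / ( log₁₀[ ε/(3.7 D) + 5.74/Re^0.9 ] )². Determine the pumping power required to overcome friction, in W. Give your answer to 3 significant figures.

Q = 1910 L/min = 1910/60000 = 0.03183 m³/s.
Cross-sectional area A = πD²/4 = π(0.0337)²/4 = 0.000892 m²; mean velocity V = Q/A = 0.03183/0.000892 = 35.69 m/s.
Reynolds number Re = ρVD/μ = 1.21 · 35.69 · 0.0337 / 1.71e-05 = 8.51e+04.
Re > 4000 → turbulent. Relative roughness ε/D = 4.6e-06/0.0337 = 0.000136. Swamee-Jain: f = 0.25/(log₁₀[0.000136/3.7 + 5.74/8.51e+04^0.9])² = 0.25/(log₁₀[3.69e-05 + 0.00021])² = 0.25/(-3.608)² = 0.01921.
Darcy-Weisbach: ΔP = f(L/D)(ρV²/2) = 0.01921·(7.77/0.0337)·(1.21·35.69²/2) = 0.01921·230.6·770.6 = 3413 Pa.
Pumping power P = QΔP = 0.03183·3413 = 108.6 W = 109 W.

P ≈ 109 W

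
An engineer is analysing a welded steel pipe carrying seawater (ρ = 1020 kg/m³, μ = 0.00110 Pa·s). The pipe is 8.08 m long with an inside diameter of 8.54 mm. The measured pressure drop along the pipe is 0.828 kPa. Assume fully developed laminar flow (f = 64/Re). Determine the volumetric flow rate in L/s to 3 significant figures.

Q ≈ 0.0122 L/s

For laminar flow, f = 64/Re with Re = ρVD/μ, so Darcy-Weisbach reduces to ΔP = 32μLV/D². Solving for V: V = ΔP·D²/(32μL) = 828·(0.00854)²/(32·0.0011·8.08) = 0.2123 m/s.
Check: Re = ρVD/μ = 1020·0.2123·0.00854/0.0011 = 1681 < 2300, so the laminar assumption holds.
Q = V·A = 0.2123·(π/4·0.00854²) = 1.216e-05 m³/s = 0.0122 L/s.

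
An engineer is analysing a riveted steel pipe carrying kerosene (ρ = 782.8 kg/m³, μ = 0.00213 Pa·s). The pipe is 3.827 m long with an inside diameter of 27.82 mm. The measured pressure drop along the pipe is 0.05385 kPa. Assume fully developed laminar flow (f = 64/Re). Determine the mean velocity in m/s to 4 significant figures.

V ≈ 0.1598 m/s

For laminar flow, f = 64/Re with Re = ρVD/μ, so Darcy-Weisbach reduces to ΔP = 32μLV/D². Solving for V: V = ΔP·D²/(32μL) = 53.85·(0.02782)²/(32·0.00213·3.827) = 0.1598 m/s.
Check: Re = ρVD/μ = 782.8·0.1598·0.02782/0.00213 = 1634 < 2300, so the laminar assumption holds.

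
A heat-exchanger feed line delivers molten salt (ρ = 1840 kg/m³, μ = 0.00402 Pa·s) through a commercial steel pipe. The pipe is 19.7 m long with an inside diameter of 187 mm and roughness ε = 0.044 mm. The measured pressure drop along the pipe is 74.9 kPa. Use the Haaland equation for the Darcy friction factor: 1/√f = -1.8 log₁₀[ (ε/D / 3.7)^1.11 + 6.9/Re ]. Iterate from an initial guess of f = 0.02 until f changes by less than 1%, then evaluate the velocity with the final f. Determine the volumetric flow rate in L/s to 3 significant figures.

Q ≈ 195 L/s

Rearranging Darcy-Weisbach: V = √(2·ΔP·D/(f·L·ρ)). With ε/D = 4.4e-05/0.187 = 0.000235, iterate starting from f = 0.02:
  f = 0.02 → V = √(2·7.49e+04·0.187/(0.02·19.7·1840)) = 6.216 m/s; Re = ρVD/μ = 5.321e+05; f → 0.01554
  f = 0.01554 → V = 7.052 m/s; Re = 6.036e+05; f → 0.0154
Converged (Δf/f < 1%). With the final f = 0.0154: V = √(2·7.49e+04·0.187/(0.0154·19.7·1840)) = 7.083 m/s.
Q = V·A = 7.083·(π/4·0.187²) = 0.1945 m³/s = 195 L/s.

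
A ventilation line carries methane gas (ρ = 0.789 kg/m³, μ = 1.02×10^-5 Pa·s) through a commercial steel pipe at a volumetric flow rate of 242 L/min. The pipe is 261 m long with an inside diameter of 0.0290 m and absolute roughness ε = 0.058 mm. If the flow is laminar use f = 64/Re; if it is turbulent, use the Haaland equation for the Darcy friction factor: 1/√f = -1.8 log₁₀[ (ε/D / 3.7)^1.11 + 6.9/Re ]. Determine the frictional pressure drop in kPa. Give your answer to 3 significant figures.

ΔP ≈ 4.17 kPa

Q = 242 L/min = 242/60000 = 0.004033 m³/s.
Cross-sectional area A = πD²/4 = π(0.029)²/4 = 0.0006605 m²; mean velocity V = Q/A = 0.004033/0.0006605 = 6.106 m/s.
Reynolds number Re = ρVD/μ = 0.789 · 6.106 · 0.029 / 1.02e-05 = 1.37e+04.
Re > 4000 → turbulent. Relative roughness ε/D = 5.8e-05/0.029 = 0.002. Haaland: 1/√f = -1.8 log₁₀[(0.002/3.7)^1.11 + 6.9/1.37e+04] = -1.8 log₁₀[0.000236 + 0.000504] = 5.635, so f = 0.03149.
Darcy-Weisbach: ΔP = f(L/D)(ρV²/2) = 0.03149·(261/0.029)·(0.789·6.106²/2) = 0.03149·9000·14.71 = 4169 Pa.
ΔP = 4169 Pa = 4.17 kPa.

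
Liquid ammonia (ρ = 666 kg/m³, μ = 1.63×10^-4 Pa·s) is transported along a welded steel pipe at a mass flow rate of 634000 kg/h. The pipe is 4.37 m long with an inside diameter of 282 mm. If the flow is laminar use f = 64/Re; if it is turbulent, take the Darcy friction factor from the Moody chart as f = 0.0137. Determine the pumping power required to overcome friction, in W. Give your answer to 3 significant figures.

P ≈ 335 W

ṁ = 634000 kg/h = 634000/3600 = 176.1 kg/s.
A = πD²/4 = π(0.282)²/4 = 0.06246 m²; mean velocity V = ṁ/(ρA) = 176.1/(666 · 0.06246) = 4.234 m/s.
Reynolds number Re = ρVD/μ = 666 · 4.234 · 0.282 / 0.000163 = 4.878e+06.
Re > 4000 → turbulent; use the Moody-chart value f = 0.0137.
Darcy-Weisbach: ΔP = f(L/D)(ρV²/2) = 0.0137·(4.37/0.282)·(666·4.234²/2) = 0.0137·15.5·5969 = 1267 Pa.
Q = ṁ/ρ = 176.1/666 = 0.2644 m³/s.
Pumping power P = QΔP = 0.2644·1267 = 335.1 W = 335 W.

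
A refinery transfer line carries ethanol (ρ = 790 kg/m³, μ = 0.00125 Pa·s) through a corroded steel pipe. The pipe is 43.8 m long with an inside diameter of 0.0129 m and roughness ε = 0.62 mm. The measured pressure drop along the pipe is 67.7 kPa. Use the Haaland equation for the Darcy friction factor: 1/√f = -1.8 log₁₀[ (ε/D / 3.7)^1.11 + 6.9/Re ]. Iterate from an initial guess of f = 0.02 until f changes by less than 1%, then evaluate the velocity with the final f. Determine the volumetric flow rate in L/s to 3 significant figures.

Rearranging Darcy-Weisbach: V = √(2·ΔP·D/(f·L·ρ)). With ε/D = 0.00062/0.0129 = 0.0481, iterate starting from f = 0.02:
  f = 0.02 → V = √(2·6.77e+04·0.0129/(0.02·43.8·790)) = 1.589 m/s; Re = ρVD/μ = 1.295e+04; f → 0.0723
  f = 0.0723 → V = 0.8356 m/s; Re = 6812; f → 0.07399
  f = 0.07399 → V = 0.826 m/s; Re = 6734; f → 0.07403
Converged (Δf/f < 1%). With the final f = 0.07403: V = √(2·6.77e+04·0.0129/(0.07403·43.8·790)) = 0.8258 m/s.
Q = V·A = 0.8258·(π/4·0.0129²) = 0.0001079 m³/s = 0.108 L/s.

Q ≈ 0.108 L/s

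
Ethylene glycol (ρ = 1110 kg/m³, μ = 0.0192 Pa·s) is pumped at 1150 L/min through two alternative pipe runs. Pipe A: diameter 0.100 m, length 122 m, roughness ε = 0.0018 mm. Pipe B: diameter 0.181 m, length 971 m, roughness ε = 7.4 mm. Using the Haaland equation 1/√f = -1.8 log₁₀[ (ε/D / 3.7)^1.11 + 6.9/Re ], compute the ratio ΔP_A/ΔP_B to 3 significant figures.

ΔP_A/ΔP_B ≈ 1.00

Pipe A: V = Q/A = 0.01917/0.007854 = 2.44 m/s; Re = 1.411e+04; ε/D = 1.8e-05; Haaland → f = 0.02818; ΔP_A = f(L/D)(ρV²/2) = 1.136e+05 Pa.
Pipe B: V = Q/A = 0.01917/0.02573 = 0.7449 m/s; Re = 7795; ε/D = 0.0409; Haaland → f = 0.06879; ΔP_B = f(L/D)(ρV²/2) = 1.136e+05 Pa.
ΔP_A/ΔP_B = 1.136e+05/1.136e+05 = 1.00.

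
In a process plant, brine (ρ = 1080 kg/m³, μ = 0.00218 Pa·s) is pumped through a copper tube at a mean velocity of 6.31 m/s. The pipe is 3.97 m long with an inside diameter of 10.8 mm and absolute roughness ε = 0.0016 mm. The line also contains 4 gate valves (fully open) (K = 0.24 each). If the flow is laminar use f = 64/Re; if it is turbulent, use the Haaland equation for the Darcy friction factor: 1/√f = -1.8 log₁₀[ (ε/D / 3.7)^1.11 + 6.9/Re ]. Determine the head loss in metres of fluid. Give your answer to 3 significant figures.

Reynolds number Re = ρVD/μ = 1080 · 6.31 · 0.0108 / 0.00218 = 3.376e+04.
Re > 4000 → turbulent. Relative roughness ε/D = 1.6e-06/0.0108 = 0.000148. Haaland: 1/√f = -1.8 log₁₀[(0.000148/3.7)^1.11 + 6.9/3.376e+04] = -1.8 log₁₀[1.31e-05 + 0.000204] = 6.592, so f = 0.02301.
Total minor-loss coefficient ΣK = 4·0.24 = 0.96.
ΔP = [f·L/D + ΣK]·(ρV²/2) = [0.02301·3.97/0.0108 + 0.96]·(1080·6.31²/2) = [8.458 + 0.96]·2.15e+04 = 2.025e+05 Pa.
Head loss h_f = ΔP/(ρg) = 2.025e+05/(1080·9.81) = 19.1 m.

h_f ≈ 19.1 m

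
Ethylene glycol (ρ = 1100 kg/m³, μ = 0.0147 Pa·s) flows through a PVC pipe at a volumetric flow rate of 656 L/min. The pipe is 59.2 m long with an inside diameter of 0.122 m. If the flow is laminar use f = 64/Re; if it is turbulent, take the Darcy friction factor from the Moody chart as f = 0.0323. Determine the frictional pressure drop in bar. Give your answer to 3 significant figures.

ΔP ≈ 0.0754 bar

Q = 656 L/min = 656/60000 = 0.01093 m³/s.
Cross-sectional area A = πD²/4 = π(0.122)²/4 = 0.01169 m²; mean velocity V = Q/A = 0.01093/0.01169 = 0.9353 m/s.
Reynolds number Re = ρVD/μ = 1100 · 0.9353 · 0.122 / 0.0147 = 8538.
Re > 4000 → turbulent; use the Moody-chart value f = 0.0323.
Darcy-Weisbach: ΔP = f(L/D)(ρV²/2) = 0.0323·(59.2/0.122)·(1100·0.9353²/2) = 0.0323·485.2·481.1 = 7541 Pa.
ΔP = 7541 Pa = 0.0754 bar.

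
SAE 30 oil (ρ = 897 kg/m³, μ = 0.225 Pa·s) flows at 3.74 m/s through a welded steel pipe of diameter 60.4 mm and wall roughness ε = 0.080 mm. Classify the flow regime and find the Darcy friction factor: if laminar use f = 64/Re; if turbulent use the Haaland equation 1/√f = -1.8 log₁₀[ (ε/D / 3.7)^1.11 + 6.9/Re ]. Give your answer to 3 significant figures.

Re = ρVD/μ = 897·3.74·0.0604/0.225 = 900.6.
Re < 2300 → laminar, so f = 64/Re = 0.07107 (roughness is irrelevant in laminar flow).

f ≈ 0.0711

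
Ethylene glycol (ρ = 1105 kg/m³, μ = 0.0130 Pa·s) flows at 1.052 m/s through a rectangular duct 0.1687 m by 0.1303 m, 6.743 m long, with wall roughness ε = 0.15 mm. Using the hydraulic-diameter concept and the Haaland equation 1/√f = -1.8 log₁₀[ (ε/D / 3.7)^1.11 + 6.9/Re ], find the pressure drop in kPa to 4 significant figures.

Hydraulic diameter D_h = 4A/P = 4·(0.1687·0.1303)/(2·(0.1687+0.1303)) = 0.08793/0.598 = 0.147 m.
Re = ρVD_h/μ = 1105·1.052·0.147/0.013 = 1.315e+04.
ε/D_h = 0.00015/0.147 = 0.00102; Haaland gives 1/√f = -1.8 log₁₀[0.000112+0.000525] = 5.753, so f = 0.03022.
ΔP = f(L/D_h)(ρV²/2) = 0.03022·6.743/0.147·611.5 = 847.3 Pa.
ΔP = 0.8473 kPa.

ΔP ≈ 0.8473 kPa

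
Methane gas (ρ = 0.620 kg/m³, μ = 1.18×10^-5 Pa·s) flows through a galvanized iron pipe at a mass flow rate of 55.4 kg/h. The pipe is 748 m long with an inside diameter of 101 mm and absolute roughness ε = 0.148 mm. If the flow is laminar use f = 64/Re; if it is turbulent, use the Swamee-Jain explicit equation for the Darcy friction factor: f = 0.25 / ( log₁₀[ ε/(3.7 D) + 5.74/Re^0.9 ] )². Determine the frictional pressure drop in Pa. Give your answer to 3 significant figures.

ΔP ≈ 664 Pa

ṁ = 55.4 kg/h = 55.4/3600 = 0.01539 kg/s.
A = πD²/4 = π(0.101)²/4 = 0.008012 m²; mean velocity V = ṁ/(ρA) = 0.01539/(0.62 · 0.008012) = 3.098 m/s.
Reynolds number Re = ρVD/μ = 0.62 · 3.098 · 0.101 / 1.18e-05 = 1.644e+04.
Re > 4000 → turbulent. Relative roughness ε/D = 0.000148/0.101 = 0.00147. Swamee-Jain: f = 0.25/(log₁₀[0.00147/3.7 + 5.74/1.644e+04^0.9])² = 0.25/(log₁₀[0.000396 + 0.000922])² = 0.25/(-2.88)² = 0.03014.
Darcy-Weisbach: ΔP = f(L/D)(ρV²/2) = 0.03014·(748/0.101)·(0.62·3.098²/2) = 0.03014·7406·2.975 = 664.1 Pa.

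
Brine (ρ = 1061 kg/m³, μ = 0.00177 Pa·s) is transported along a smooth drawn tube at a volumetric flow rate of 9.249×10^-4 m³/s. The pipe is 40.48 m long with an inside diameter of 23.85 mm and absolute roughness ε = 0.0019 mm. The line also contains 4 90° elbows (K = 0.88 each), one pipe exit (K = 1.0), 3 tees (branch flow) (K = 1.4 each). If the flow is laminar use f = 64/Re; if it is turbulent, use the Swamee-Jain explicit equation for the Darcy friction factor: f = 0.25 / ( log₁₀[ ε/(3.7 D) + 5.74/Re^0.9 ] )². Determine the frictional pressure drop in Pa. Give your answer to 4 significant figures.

Cross-sectional area A = πD²/4 = π(0.02385)²/4 = 0.0004468 m²; mean velocity V = Q/A = 0.0009249/0.0004468 = 2.07 m/s.
Reynolds number Re = ρVD/μ = 1061 · 2.07 · 0.02385 / 0.00177 = 2.96e+04.
Re > 4000 → turbulent. Relative roughness ε/D = 1.9e-06/0.02385 = 7.97e-05. Swamee-Jain: f = 0.25/(log₁₀[7.97e-05/3.7 + 5.74/2.96e+04^0.9])² = 0.25/(log₁₀[2.15e-05 + 0.000543])² = 0.25/(-3.248)² = 0.02369.
Total minor-loss coefficient ΣK = 4·0.88 + 1·1 + 3·1.4 = 8.72.
ΔP = [f·L/D + ΣK]·(ρV²/2) = [0.02369·40.48/0.02385 + 8.72]·(1061·2.07²/2) = [40.21 + 8.72]·2274 = 1.113e+05 Pa.

ΔP ≈ 111300 Pa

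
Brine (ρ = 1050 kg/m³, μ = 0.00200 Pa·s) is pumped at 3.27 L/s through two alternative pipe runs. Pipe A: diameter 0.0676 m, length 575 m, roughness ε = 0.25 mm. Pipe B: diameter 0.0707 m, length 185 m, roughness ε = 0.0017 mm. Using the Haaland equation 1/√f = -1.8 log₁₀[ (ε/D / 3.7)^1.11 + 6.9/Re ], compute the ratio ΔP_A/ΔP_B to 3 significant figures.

Pipe A: V = Q/A = 0.00327/0.003589 = 0.9111 m/s; Re = 3.233e+04; ε/D = 0.0037; Haaland → f = 0.03077; ΔP_A = f(L/D)(ρV²/2) = 1.141e+05 Pa.
Pipe B: V = Q/A = 0.00327/0.003926 = 0.833 m/s; Re = 3.092e+04; ε/D = 2.4e-05; Haaland → f = 0.02319; ΔP_B = f(L/D)(ρV²/2) = 2.211e+04 Pa.
ΔP_A/ΔP_B = 1.141e+05/2.211e+04 = 5.16.

ΔP_A/ΔP_B ≈ 5.16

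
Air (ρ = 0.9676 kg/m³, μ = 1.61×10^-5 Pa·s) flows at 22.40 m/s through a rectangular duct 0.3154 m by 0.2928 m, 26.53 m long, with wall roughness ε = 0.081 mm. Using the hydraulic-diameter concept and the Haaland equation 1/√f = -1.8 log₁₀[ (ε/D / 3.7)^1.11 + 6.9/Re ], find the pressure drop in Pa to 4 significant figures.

ΔP ≈ 341.9 Pa

Hydraulic diameter D_h = 4A/P = 4·(0.3154·0.2928)/(2·(0.3154+0.2928)) = 0.3694/1.216 = 0.3037 m.
Re = ρVD_h/μ = 0.9676·22.4·0.3037/1.61e-05 = 4.088e+05.
ε/D_h = 8.1e-05/0.3037 = 0.000267; Haaland gives 1/√f = -1.8 log₁₀[2.52e-05+1.69e-05] = 7.876, so f = 0.01612.
ΔP = f(L/D_h)(ρV²/2) = 0.01612·26.53/0.3037·242.8 = 341.9 Pa.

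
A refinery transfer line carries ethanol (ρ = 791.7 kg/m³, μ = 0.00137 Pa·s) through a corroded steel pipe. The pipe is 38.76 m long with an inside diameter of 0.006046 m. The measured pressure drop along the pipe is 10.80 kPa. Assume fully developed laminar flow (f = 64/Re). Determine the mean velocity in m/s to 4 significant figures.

V ≈ 0.2323 m/s

For laminar flow, f = 64/Re with Re = ρVD/μ, so Darcy-Weisbach reduces to ΔP = 32μLV/D². Solving for V: V = ΔP·D²/(32μL) = 1.08e+04·(0.006046)²/(32·0.00137·38.76) = 0.2323 m/s.
Check: Re = ρVD/μ = 791.7·0.2323·0.006046/0.00137 = 811.7 < 2300, so the laminar assumption holds.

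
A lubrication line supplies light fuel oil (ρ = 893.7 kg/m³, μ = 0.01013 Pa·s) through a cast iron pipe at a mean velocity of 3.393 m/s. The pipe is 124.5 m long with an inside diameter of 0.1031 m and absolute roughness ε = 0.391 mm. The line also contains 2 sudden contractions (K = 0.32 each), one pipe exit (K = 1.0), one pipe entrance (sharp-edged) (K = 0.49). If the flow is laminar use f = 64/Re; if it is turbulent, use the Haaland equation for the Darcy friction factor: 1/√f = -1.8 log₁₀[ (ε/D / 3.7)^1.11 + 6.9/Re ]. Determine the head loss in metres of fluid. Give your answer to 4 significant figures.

h_f ≈ 23.26 m

Reynolds number Re = ρVD/μ = 893.7 · 3.393 · 0.1031 / 0.0101 = 3.086e+04.
Re > 4000 → turbulent. Relative roughness ε/D = 0.000391/0.1031 = 0.00379. Haaland: 1/√f = -1.8 log₁₀[(0.00379/3.7)^1.11 + 6.9/3.086e+04] = -1.8 log₁₀[0.000481 + 0.000224] = 5.674, so f = 0.03106.
Total minor-loss coefficient ΣK = 2·0.32 + 1·1 + 1·0.49 = 2.13.
ΔP = [f·L/D + ΣK]·(ρV²/2) = [0.03106·124.5/0.1031 + 2.13]·(893.7·3.393²/2) = [37.51 + 2.13]·5144 = 2.039e+05 Pa.
Head loss h_f = ΔP/(ρg) = 2.039e+05/(893.7·9.81) = 23.26 m.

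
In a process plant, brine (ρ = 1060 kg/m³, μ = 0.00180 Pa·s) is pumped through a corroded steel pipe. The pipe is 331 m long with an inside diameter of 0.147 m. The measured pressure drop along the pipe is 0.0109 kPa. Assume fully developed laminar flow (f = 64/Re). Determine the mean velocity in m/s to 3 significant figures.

For laminar flow, f = 64/Re with Re = ρVD/μ, so Darcy-Weisbach reduces to ΔP = 32μLV/D². Solving for V: V = ΔP·D²/(32μL) = 10.9·(0.147)²/(32·0.0018·331) = 0.01235 m/s.
Check: Re = ρVD/μ = 1060·0.01235·0.147/0.0018 = 1069 < 2300, so the laminar assumption holds.

V ≈ 0.0124 m/s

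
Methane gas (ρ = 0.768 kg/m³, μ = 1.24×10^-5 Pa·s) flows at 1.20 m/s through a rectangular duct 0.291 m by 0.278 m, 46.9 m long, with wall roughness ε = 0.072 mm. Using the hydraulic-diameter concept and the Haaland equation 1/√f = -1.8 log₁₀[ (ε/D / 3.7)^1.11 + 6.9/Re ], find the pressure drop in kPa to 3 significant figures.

Hydraulic diameter D_h = 4A/P = 4·(0.291·0.278)/(2·(0.291+0.278)) = 0.3236/1.138 = 0.2844 m.
Re = ρVD_h/μ = 0.768·1.2·0.2844/1.24e-05 = 2.113e+04.
ε/D_h = 7.2e-05/0.2844 = 0.000253; Haaland gives 1/√f = -1.8 log₁₀[2.38e-05+0.000326] = 6.22, so f = 0.02585.
ΔP = f(L/D_h)(ρV²/2) = 0.02585·46.9/0.2844·0.553 = 2.357 Pa.
ΔP = 0.00236 kPa.

ΔP ≈ 0.00236 kPa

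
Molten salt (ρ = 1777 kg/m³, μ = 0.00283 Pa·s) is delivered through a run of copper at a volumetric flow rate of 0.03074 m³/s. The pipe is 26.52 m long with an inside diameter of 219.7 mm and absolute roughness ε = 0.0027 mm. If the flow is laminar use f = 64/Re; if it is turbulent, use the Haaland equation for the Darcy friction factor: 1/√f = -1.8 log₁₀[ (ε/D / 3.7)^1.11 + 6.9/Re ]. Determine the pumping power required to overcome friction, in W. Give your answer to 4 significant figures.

Cross-sectional area A = πD²/4 = π(0.2197)²/4 = 0.03791 m²; mean velocity V = Q/A = 0.03074/0.03791 = 0.8109 m/s.
Reynolds number Re = ρVD/μ = 1777 · 0.8109 · 0.2197 / 0.00283 = 1.119e+05.
Re > 4000 → turbulent. Relative roughness ε/D = 2.7e-06/0.2197 = 1.23e-05. Haaland: 1/√f = -1.8 log₁₀[(1.23e-05/3.7)^1.11 + 6.9/1.119e+05] = -1.8 log₁₀[8.29e-07 + 6.17e-05] = 7.567, so f = 0.01746.
Darcy-Weisbach: ΔP = f(L/D)(ρV²/2) = 0.01746·(26.52/0.2197)·(1777·0.8109²/2) = 0.01746·120.7·584.2 = 1231 Pa.
Pumping power P = QΔP = 0.03074·1231 = 37.856 W = 37.86 W.

P ≈ 37.86 W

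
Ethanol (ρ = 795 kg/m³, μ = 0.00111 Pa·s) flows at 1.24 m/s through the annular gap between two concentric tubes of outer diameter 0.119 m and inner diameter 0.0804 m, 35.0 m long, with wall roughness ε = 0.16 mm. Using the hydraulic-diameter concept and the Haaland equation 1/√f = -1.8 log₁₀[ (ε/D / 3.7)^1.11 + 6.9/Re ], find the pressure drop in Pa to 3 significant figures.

ΔP ≈ 17400 Pa

Hydraulic diameter D_h = 4A/P = D_o - D_i = 0.119 - 0.0804 = 0.0386 m.
Re = ρVD_h/μ = 795·1.24·0.0386/0.00111 = 3.428e+04.
ε/D_h = 0.00016/0.0386 = 0.00415; Haaland gives 1/√f = -1.8 log₁₀[0.000531+0.000201] = 5.644, so f = 0.03139.
ΔP = f(L/D_h)(ρV²/2) = 0.03139·35/0.0386·611.2 = 1.74e+04 Pa.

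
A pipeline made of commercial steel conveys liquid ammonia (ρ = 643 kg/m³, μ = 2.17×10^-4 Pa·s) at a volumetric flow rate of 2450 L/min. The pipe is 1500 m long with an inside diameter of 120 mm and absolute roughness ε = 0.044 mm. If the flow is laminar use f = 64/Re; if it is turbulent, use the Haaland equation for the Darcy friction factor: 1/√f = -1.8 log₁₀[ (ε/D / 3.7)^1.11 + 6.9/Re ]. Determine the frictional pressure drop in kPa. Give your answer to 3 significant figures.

Q = 2450 L/min = 2450/60000 = 0.04083 m³/s.
Cross-sectional area A = πD²/4 = π(0.12)²/4 = 0.01131 m²; mean velocity V = Q/A = 0.04083/0.01131 = 3.61 m/s.
Reynolds number Re = ρVD/μ = 643 · 3.61 · 0.12 / 0.000217 = 1.284e+06.
Re > 4000 → turbulent. Relative roughness ε/D = 4.4e-05/0.12 = 0.000367. Haaland: 1/√f = -1.8 log₁₀[(0.000367/3.7)^1.11 + 6.9/1.284e+06] = -1.8 log₁₀[3.59e-05 + 5.37e-06] = 7.891, so f = 0.01606.
Darcy-Weisbach: ΔP = f(L/D)(ρV²/2) = 0.01606·(1500/0.12)·(643·3.61²/2) = 0.01606·1.25e+04·4191 = 8.413e+05 Pa.
ΔP = 8.413e+05 Pa = 841 kPa.

ΔP ≈ 841 kPa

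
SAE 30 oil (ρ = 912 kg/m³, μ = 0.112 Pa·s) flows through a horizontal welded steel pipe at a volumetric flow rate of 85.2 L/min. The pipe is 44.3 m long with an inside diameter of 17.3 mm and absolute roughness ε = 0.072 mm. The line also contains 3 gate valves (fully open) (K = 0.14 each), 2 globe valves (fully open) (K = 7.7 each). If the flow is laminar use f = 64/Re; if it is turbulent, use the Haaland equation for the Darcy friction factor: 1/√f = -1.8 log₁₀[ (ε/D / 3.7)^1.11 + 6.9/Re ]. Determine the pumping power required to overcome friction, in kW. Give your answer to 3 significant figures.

Q = 85.2 L/min = 85.2/60000 = 0.00142 m³/s.
Cross-sectional area A = πD²/4 = π(0.0173)²/4 = 0.0002351 m²; mean velocity V = Q/A = 0.00142/0.0002351 = 6.041 m/s.
Reynolds number Re = ρVD/μ = 912 · 6.041 · 0.0173 / 0.112 = 851.
Re < 2300 → laminar flow, so f = 64/Re = 64/851 = 0.07521 (the turbulent correlation is not needed).
Total minor-loss coefficient ΣK = 3·0.14 + 2·7.7 = 15.8.
ΔP = [f·L/D + ΣK]·(ρV²/2) = [0.07521·44.3/0.0173 + 15.8]·(912·6.041²/2) = [192.6 + 15.8]·1.664e+04 = 3.468e+06 Pa.
Pumping power P = QΔP = 0.00142·3.468e+06 = 4924 W = 4.92 kW.

P ≈ 4.92 kW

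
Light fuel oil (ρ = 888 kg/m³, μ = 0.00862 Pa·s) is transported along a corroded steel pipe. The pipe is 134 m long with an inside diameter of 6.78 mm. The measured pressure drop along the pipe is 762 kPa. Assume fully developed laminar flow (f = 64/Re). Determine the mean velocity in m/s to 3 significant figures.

V ≈ 0.948 m/s

For laminar flow, f = 64/Re with Re = ρVD/μ, so Darcy-Weisbach reduces to ΔP = 32μLV/D². Solving for V: V = ΔP·D²/(32μL) = 7.62e+05·(0.00678)²/(32·0.00862·134) = 0.9477 m/s.
Check: Re = ρVD/μ = 888·0.9477·0.00678/0.00862 = 661.9 < 2300, so the laminar assumption holds.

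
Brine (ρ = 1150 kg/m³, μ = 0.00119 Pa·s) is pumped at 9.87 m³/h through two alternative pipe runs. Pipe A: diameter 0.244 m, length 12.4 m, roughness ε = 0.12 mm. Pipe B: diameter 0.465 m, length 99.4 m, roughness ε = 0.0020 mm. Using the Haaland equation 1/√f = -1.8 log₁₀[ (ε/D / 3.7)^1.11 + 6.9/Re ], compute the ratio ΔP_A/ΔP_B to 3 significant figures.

Pipe A: V = Q/A = 0.002742/0.04676 = 0.05863 m/s; Re = 1.383e+04; ε/D = 0.000492; Haaland → f = 0.02903; ΔP_A = f(L/D)(ρV²/2) = 2.917 Pa.
Pipe B: V = Q/A = 0.002742/0.1698 = 0.01614 m/s; Re = 7255; ε/D = 4.3e-06; Haaland → f = 0.0338; ΔP_B = f(L/D)(ρV²/2) = 1.083 Pa.
ΔP_A/ΔP_B = 2.917/1.083 = 2.69.

ΔP_A/ΔP_B ≈ 2.69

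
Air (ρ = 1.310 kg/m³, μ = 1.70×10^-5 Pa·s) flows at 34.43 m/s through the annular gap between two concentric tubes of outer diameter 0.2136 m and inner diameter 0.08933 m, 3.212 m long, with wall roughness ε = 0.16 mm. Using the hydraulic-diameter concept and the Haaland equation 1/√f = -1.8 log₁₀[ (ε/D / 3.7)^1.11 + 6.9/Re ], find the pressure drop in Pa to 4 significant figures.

Hydraulic diameter D_h = 4A/P = D_o - D_i = 0.2136 - 0.08933 = 0.1243 m.
Re = ρVD_h/μ = 1.31·34.43·0.1243/1.7e-05 = 3.297e+05.
ε/D_h = 0.00016/0.1243 = 0.00129; Haaland gives 1/√f = -1.8 log₁₀[0.000145+2.09e-05] = 6.805, so f = 0.0216.
ΔP = f(L/D_h)(ρV²/2) = 0.0216·3.212/0.1243·776.5 = 433.4 Pa.

ΔP ≈ 433.4 Pa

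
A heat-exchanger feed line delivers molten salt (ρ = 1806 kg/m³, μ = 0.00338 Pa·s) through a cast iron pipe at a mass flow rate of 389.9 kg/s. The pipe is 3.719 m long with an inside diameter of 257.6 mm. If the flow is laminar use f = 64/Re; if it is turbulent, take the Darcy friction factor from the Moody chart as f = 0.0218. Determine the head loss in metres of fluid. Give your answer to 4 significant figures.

h_f ≈ 0.2753 m

A = πD²/4 = π(0.2576)²/4 = 0.05212 m²; mean velocity V = ṁ/(ρA) = 389.9/(1806 · 0.05212) = 4.142 m/s.
Reynolds number Re = ρVD/μ = 1806 · 4.142 · 0.2576 / 0.00338 = 5.702e+05.
Re > 4000 → turbulent; use the Moody-chart value f = 0.0218.
Darcy-Weisbach: ΔP = f(L/D)(ρV²/2) = 0.0218·(3.719/0.2576)·(1806·4.142²/2) = 0.0218·14.44·1.55e+04 = 4877 Pa.
Head loss h_f = ΔP/(ρg) = 4877/(1806·9.81) = 0.2753 m.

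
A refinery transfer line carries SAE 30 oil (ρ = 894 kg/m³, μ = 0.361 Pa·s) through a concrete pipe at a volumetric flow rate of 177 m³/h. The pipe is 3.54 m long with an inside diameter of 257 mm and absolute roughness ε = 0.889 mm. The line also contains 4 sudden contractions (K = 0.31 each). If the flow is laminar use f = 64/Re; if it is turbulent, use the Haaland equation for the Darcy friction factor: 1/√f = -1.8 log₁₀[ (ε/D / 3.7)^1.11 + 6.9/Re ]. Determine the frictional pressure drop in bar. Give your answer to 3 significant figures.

ΔP ≈ 0.0108 bar

Q = 177 m³/h = 177/3600 = 0.04917 m³/s.
Cross-sectional area A = πD²/4 = π(0.257)²/4 = 0.05187 m²; mean velocity V = Q/A = 0.04917/0.05187 = 0.9478 m/s.
Reynolds number Re = ρVD/μ = 894 · 0.9478 · 0.257 / 0.361 = 603.2.
Re < 2300 → laminar flow, so f = 64/Re = 64/603.2 = 0.1061 (the turbulent correlation is not needed).
Total minor-loss coefficient ΣK = 4·0.31 = 1.24.
ΔP = [f·L/D + ΣK]·(ρV²/2) = [0.1061·3.54/0.257 + 1.24]·(894·0.9478²/2) = [1.461 + 1.24]·401.5 = 1085 Pa.
ΔP = 1085 Pa = 0.0108 bar.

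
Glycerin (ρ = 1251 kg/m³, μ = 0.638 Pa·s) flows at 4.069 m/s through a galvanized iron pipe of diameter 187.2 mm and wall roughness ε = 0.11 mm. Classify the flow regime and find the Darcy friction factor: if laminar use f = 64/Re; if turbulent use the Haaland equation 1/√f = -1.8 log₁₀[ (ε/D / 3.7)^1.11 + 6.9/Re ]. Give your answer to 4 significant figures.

f ≈ 0.04285

Re = ρVD/μ = 1251·4.069·0.1872/0.638 = 1494.
Re < 2300 → laminar, so f = 64/Re = 0.04285 (roughness is irrelevant in laminar flow).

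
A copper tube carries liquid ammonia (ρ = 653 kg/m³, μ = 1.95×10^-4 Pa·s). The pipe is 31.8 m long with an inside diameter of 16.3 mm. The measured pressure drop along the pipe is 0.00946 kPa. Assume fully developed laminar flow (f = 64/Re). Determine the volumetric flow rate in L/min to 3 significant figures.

For laminar flow, f = 64/Re with Re = ρVD/μ, so Darcy-Weisbach reduces to ΔP = 32μLV/D². Solving for V: V = ΔP·D²/(32μL) = 9.46·(0.0163)²/(32·0.000195·31.8) = 0.01267 m/s.
Check: Re = ρVD/μ = 653·0.01267·0.0163/0.000195 = 691.4 < 2300, so the laminar assumption holds.
Q = V·A = 0.01267·(π/4·0.0163²) = 2.643e-06 m³/s = 0.159 L/min.

Q ≈ 0.159 L/min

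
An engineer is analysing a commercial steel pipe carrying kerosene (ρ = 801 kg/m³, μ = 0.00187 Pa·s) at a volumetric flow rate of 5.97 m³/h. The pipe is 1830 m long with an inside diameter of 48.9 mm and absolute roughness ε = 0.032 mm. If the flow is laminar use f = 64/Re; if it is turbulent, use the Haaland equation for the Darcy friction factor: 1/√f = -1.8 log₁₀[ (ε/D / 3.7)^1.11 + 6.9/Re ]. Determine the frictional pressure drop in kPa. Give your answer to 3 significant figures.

Q = 5.97 m³/h = 5.97/3600 = 0.001658 m³/s.
Cross-sectional area A = πD²/4 = π(0.0489)²/4 = 0.001878 m²; mean velocity V = Q/A = 0.001658/0.001878 = 0.883 m/s.
Reynolds number Re = ρVD/μ = 801 · 0.883 · 0.0489 / 0.00187 = 1.85e+04.
Re > 4000 → turbulent. Relative roughness ε/D = 3.2e-05/0.0489 = 0.000654. Haaland: 1/√f = -1.8 log₁₀[(0.000654/3.7)^1.11 + 6.9/1.85e+04] = -1.8 log₁₀[6.84e-05 + 0.000373] = 6.039, so f = 0.02742.
Darcy-Weisbach: ΔP = f(L/D)(ρV²/2) = 0.02742·(1830/0.0489)·(801·0.883²/2) = 0.02742·3.742e+04·312.3 = 3.204e+05 Pa.
ΔP = 3.204e+05 Pa = 320 kPa.

ΔP ≈ 320 kPa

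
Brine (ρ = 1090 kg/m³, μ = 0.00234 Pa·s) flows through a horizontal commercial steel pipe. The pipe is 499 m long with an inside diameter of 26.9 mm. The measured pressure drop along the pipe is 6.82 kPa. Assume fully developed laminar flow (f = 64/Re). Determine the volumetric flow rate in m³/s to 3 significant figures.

Q ≈ 7.51×10^-5 m³/s

For laminar flow, f = 64/Re with Re = ρVD/μ, so Darcy-Weisbach reduces to ΔP = 32μLV/D². Solving for V: V = ΔP·D²/(32μL) = 6820·(0.0269)²/(32·0.00234·499) = 0.1321 m/s.
Check: Re = ρVD/μ = 1090·0.1321·0.0269/0.00234 = 1655 < 2300, so the laminar assumption holds.
Q = V·A = 0.1321·(π/4·0.0269²) = 7.506e-05 m³/s = 7.51×10^-5 m³/s.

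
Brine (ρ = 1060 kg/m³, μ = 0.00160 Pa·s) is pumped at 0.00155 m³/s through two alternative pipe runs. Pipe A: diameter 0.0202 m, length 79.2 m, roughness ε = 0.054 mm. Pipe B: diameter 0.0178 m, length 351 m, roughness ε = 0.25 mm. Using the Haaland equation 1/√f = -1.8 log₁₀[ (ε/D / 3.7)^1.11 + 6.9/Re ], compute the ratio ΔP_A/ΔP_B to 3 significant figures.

ΔP_A/ΔP_B ≈ 0.0754

Pipe A: V = Q/A = 0.00155/0.0003205 = 4.837 m/s; Re = 6.473e+04; ε/D = 0.00267; Haaland → f = 0.02728; ΔP_A = f(L/D)(ρV²/2) = 1.326e+06 Pa.
Pipe B: V = Q/A = 0.00155/0.0002488 = 6.229 m/s; Re = 7.345e+04; ε/D = 0.014; Haaland → f = 0.04337; ΔP_B = f(L/D)(ρV²/2) = 1.759e+07 Pa.
ΔP_A/ΔP_B = 1.326e+06/1.759e+07 = 0.0754.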